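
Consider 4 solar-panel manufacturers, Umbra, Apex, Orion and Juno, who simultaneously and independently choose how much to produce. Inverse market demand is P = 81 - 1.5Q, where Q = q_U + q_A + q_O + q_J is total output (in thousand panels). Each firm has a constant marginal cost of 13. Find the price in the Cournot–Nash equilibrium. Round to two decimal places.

26.60

A representative firm's profit is π_i = q_i(81 - 1.5Q) - 13q_i.
Setting ∂π_i/∂q_i = 0 with rivals' quantities fixed: 68 - 3q_i - (3/2)·Σ_{j≠i} q_j = 0.
With identical firms every q_j equals q_i, so Σ_{j≠i} q_j = 3q_i and 68 = (15/2)q_i, giving q_i = 136/15.
Total output Q = 544/15, so price P = 81 - (3/2)·(544/15) = 133/5.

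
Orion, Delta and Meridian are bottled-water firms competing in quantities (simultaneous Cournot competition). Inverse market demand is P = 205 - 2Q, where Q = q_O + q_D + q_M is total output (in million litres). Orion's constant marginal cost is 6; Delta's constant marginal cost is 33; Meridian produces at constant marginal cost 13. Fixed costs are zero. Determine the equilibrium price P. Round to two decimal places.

Orion's profit: π_O = (205 - 2Q)q_O - (6q_O). Setting ∂π_O/∂q_O = 0: 199 - 4q_O - 2(q_D + q_M) = 0.
Delta's first-order condition: 172 - 4q_D - 2(q_O + q_M) = 0.
Meridian's profit: π_M = (205 - 2Q)q_M - (13q_M). Setting ∂π_M/∂q_M = 0: 192 - 4q_M - 2(q_O + q_D) = 0.
Adding the 3 first-order conditions: 563 − 8Q = 0, so Q = 563/8.
Back-substituting: q_O = (199 − 563/4)/2 = 233/8, q_D = (172 − 563/4)/2 = 125/8, q_M = (192 − 563/4)/2 = 205/8.
Total output Q = 563/8, so price P = 205 - 2·(563/8) = 257/4.

64.25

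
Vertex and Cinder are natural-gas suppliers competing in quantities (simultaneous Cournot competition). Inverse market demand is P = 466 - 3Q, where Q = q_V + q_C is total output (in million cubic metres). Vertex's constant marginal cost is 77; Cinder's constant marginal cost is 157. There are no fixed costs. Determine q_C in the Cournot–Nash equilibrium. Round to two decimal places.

25.44

Vertex's profit: π_V = (466 - 3Q)q_V - (77q_V). Setting ∂π_V/∂q_V = 0: 389 - 6q_V - 3(q_C) = 0.
Cinder's profit: π_C = (466 - 3Q)q_C - (157q_C). Setting ∂π_C/∂q_C = 0: 309 - 6q_C - 3(q_V) = 0.
Rearranging gives the reaction functions q_V = (389 - 3q_C)/6 and q_C = (309 - 3q_V)/6.
Solving the pair: q_V = 469/9, q_C = 229/9.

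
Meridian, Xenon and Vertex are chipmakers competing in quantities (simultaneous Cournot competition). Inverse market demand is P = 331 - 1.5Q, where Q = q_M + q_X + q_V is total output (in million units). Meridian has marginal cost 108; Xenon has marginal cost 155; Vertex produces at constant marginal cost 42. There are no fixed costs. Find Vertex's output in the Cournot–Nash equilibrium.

Meridian's profit: π_M = (331 - 1.5Q)q_M - (108q_M). Setting ∂π_M/∂q_M = 0: 223 - 3q_M - (3/2)(q_X + q_V) = 0.
Xenon's first-order condition: 176 - 3q_X - (3/2)(q_M + q_V) = 0.
Vertex's first-order condition: 289 - 3q_V - (3/2)(q_M + q_X) = 0.
Adding the 3 first-order conditions: 688 − 6Q = 0, so Q = 344/3.
Back-substituting: q_M = (223 − 172)/(3/2) = 34, q_X = (176 − 172)/(3/2) = 8/3, q_V = (289 − 172)/(3/2) = 78.

78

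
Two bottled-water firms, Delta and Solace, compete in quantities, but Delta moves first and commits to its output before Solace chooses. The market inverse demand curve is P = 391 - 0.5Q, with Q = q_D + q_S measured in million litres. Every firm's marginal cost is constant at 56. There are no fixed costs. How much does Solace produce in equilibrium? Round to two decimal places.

The follower Solace best-responds to any q_D: π_S = (391 - 0.5Q)q_S - 56q_S.
∂π_S/∂q_S = 335 - (1/2)q_D - q_S = 0 gives the reaction function q_S = (335 - (1/2)q_D).
The leader anticipates this reaction. Substituting into P = 391 - 0.5Q gives P = 447/2 - (1/4)q_D, so π_D = (447/2 - (1/4)q_D)q_D - 56q_D.
The leader's first-order condition 335/2 - (1/2)q_D = 0 yields q_D = 335.
Then q_S = (335 - (1/2)·335) = 335/2.

167.50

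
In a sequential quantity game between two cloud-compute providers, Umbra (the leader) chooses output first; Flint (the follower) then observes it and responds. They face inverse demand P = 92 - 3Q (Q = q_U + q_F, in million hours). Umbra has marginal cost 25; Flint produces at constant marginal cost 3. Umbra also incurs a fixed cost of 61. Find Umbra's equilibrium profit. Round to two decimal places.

23.38

Solve by backward induction. Given q_U, the follower Flint maximises π_F = (92 - 3q_U - 3q_F)q_F - 3q_F.
Follower FOC: 89 - 3q_U - 6q_F = 0, so q_F(q_U) = (89 - 3q_U)/6.
Umbra substitutes q_F(q_U) into its own profit: π_U = q_U(92 - 3q_U - (89 - 3q_U)/2) - 25q_U = (95/2 - (3/2)q_U)q_U - 25q_U.
The leader's first-order condition 45/2 - 3q_U = 0 yields q_U = 15/2.
Then q_F = (89 - 3·(15/2))/6 = 133/12.
Price P = 92 - 3·(223/12) = 145/4.
Umbra's profit: (145/4 - 25)·(15/2) - 61 = 187/8.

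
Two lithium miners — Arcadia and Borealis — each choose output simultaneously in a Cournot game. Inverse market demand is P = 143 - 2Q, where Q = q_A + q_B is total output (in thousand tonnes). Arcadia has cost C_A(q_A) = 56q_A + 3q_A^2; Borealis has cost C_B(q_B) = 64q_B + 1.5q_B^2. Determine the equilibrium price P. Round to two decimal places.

110.67

Arcadia's profit: π_A = (143 - 2Q)q_A - (56q_A + 3q_A²). Setting ∂π_A/∂q_A = 0: 87 - 10q_A - 2(q_B) = 0.
Borealis's first-order condition: 79 - 7q_B - 2(q_A) = 0.
So q_A = (87 - 2q_B)/10 and q_B = (79 - 2q_A)/7.
Solving the pair: q_A = 41/6, q_B = 28/3.
Total output Q = 97/6, so price P = 143 - 2·(97/6) = 332/3.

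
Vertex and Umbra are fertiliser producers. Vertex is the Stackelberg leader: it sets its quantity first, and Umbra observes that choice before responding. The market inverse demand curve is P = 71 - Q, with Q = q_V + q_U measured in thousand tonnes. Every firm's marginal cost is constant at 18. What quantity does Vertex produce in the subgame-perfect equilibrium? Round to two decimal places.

The follower Umbra best-responds to any q_V: π_U = (71 - Q)q_U - 18q_U.
Follower FOC: 53 - q_V - 2q_U = 0, so q_U(q_V) = (53 - q_V)/2.
Vertex substitutes q_U(q_V) into its own profit: π_V = q_V(71 - q_V - (53 - q_V)/2) - 18q_V = (89/2 - (1/2)q_V)q_V - 18q_V.
The leader's first-order condition 53/2 - q_V = 0 yields q_V = 53/2.
Then q_U = (53 - 53/2)/2 = 53/4.

26.50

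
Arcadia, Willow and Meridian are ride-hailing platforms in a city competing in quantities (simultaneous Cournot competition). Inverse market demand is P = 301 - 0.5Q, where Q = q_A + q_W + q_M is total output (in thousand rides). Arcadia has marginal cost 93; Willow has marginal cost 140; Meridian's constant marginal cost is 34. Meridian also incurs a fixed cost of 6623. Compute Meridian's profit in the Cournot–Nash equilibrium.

16705

Arcadia's profit: π_A = (301 - 0.5Q)q_A - (93q_A). Setting ∂π_A/∂q_A = 0: 208 - q_A - (1/2)(q_W + q_M) = 0.
Willow's first-order condition: 161 - q_W - (1/2)(q_A + q_M) = 0.
Meridian's profit: π_M = (301 - 0.5Q)q_M - (34q_M). Setting ∂π_M/∂q_M = 0: 267 - q_M - (1/2)(q_A + q_W) = 0.
Summing all 3 equations gives 636 − 2Q = 0, hence Q = 318.
Back-substituting: q_A = (208 − 159)/(1/2) = 98, q_W = (161 − 159)/(1/2) = 4, q_M = (267 − 159)/(1/2) = 216.
Price P = 301 - (1/2)·318 = 142.
Meridian's profit: (142 - 34)·216 - 6623 = 16705.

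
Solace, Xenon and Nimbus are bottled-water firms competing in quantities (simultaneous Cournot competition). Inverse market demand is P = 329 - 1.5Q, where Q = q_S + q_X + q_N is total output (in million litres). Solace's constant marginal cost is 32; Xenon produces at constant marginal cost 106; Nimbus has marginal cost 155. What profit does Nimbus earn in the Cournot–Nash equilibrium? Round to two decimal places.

Solace's profit: π_S = (329 - 1.5Q)q_S - (32q_S). Setting ∂π_S/∂q_S = 0: 297 - 3q_S - (3/2)(q_X + q_N) = 0.
Xenon's profit: π_X = (329 - 1.5Q)q_X - (106q_X). Setting ∂π_X/∂q_X = 0: 223 - 3q_X - (3/2)(q_S + q_N) = 0.
Nimbus's first-order condition: 174 - 3q_N - (3/2)(q_S + q_X) = 0.
Adding the 3 first-order conditions: 694 − 6Q = 0, so Q = 347/3.
Back-substituting: q_S = (297 − 347/2)/(3/2) = 247/3, q_X = (223 − 347/2)/(3/2) = 33, q_N = (174 − 347/2)/(3/2) = 1/3.
Price P = 329 - (3/2)·(347/3) = 311/2.
Nimbus's profit: (311/2 - 155)·(1/3) = 1/6.

0.17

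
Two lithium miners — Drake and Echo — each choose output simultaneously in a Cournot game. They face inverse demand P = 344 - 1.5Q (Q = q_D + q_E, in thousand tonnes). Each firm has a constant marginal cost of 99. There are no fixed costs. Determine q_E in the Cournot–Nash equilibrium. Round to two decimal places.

Each firm earns π_i = (344 - 1.5Q)q_i - 99q_i.
Setting ∂π_i/∂q_i = 0 with rivals' quantities fixed: 245 - 3q_i - (3/2)q_j = 0.
With identical firms every q_j equals q_i, so q_j = q_i and 245 = (9/2)q_i, giving q_i = 490/9.

54.44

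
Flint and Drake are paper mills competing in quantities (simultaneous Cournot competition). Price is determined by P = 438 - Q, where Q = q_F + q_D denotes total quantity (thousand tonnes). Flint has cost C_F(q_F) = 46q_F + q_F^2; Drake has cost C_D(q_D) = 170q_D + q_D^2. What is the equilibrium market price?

306

Flint's profit: π_F = (438 - Q)q_F - (46q_F + q_F²). Setting ∂π_F/∂q_F = 0: 392 - 4q_F - (q_D) = 0.
Drake's first-order condition: 268 - 4q_D - (q_F) = 0.
Rearranging gives the reaction functions q_F = (392 - q_D)/4 and q_D = (268 - q_F)/4.
Solving the pair: q_F = 260/3, q_D = 136/3.
Total output Q = 132, so price P = 438 - 132 = 306.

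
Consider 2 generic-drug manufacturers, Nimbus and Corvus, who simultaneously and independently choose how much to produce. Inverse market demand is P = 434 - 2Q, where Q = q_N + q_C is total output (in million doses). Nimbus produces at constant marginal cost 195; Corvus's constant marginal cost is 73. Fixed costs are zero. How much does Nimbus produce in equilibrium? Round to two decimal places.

Nimbus's profit: π_N = (434 - 2Q)q_N - (195q_N). Setting ∂π_N/∂q_N = 0: 239 - 4q_N - 2(q_C) = 0.
Corvus's first-order condition: 361 - 4q_C - 2(q_N) = 0.
Rearranging gives the reaction functions q_N = (239 - 2q_C)/4 and q_C = (361 - 2q_N)/4.
Solving the pair: q_N = 39/2, q_C = 161/2.

19.50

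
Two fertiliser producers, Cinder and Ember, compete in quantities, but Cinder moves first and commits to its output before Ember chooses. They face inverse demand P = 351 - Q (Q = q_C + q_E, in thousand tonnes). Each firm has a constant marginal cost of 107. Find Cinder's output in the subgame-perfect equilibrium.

122

Solve by backward induction. Given q_C, the follower Ember maximises π_E = (351 - q_C - q_E)q_E - 107q_E.
∂π_E/∂q_E = 244 - q_C - 2q_E = 0 gives the reaction function q_E = (244 - q_C)/2.
Cinder substitutes q_E(q_C) into its own profit: π_C = q_C(351 - q_C - (244 - q_C)/2) - 107q_C = (229 - (1/2)q_C)q_C - 107q_C.
Leader FOC: 122 - q_C = 0, so q_C = 122.
Then q_E = (244 - 122)/2 = 61.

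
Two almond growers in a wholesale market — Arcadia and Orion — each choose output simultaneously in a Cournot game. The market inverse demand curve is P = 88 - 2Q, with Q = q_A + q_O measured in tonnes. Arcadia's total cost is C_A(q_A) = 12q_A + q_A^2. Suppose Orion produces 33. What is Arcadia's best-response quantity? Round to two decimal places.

1.67

With the rival's output fixed at 33, Arcadia's profit is π_A = (88 - 2·33 - 2q_A)q_A - (12q_A + q_A²) = (22 - 2q_A)q_A - (12q_A + q_A²).
∂π_A/∂q_A = 10 - 6q_A = 0, so q_A = 5/3.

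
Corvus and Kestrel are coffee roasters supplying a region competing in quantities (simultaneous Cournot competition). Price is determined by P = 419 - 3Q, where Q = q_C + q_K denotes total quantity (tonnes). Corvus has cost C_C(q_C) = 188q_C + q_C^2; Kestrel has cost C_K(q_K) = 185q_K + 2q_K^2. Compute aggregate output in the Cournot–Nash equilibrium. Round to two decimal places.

39.25

Corvus's profit: π_C = (419 - 3Q)q_C - (188q_C + q_C²). Setting ∂π_C/∂q_C = 0: 231 - 8q_C - 3(q_K) = 0.
Kestrel's first-order condition: 234 - 10q_K - 3(q_C) = 0.
So q_C = (231 - 3q_K)/8 and q_K = (234 - 3q_C)/10.
Solving the pair: q_C = 1608/71, q_K = 1179/71.
Total output Q = 1608/71 + 1179/71 = 39.2535.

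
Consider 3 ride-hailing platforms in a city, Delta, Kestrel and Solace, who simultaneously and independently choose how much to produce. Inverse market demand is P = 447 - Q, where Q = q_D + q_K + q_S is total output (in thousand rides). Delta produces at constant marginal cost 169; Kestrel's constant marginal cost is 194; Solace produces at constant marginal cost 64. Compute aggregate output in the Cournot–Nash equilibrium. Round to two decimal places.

228.50

Delta's profit: π_D = (447 - Q)q_D - (169q_D). Setting ∂π_D/∂q_D = 0: 278 - 2q_D - (q_K + q_S) = 0.
Kestrel's first-order condition: 253 - 2q_K - (q_D + q_S) = 0.
Solace's first-order condition: 383 - 2q_S - (q_D + q_K) = 0.
Summing all 3 equations gives 914 − 4Q = 0, hence Q = 457/2.
Back-substituting: q_D = (278 − 457/2) = 99/2, q_K = (253 − 457/2) = 49/2, q_S = (383 − 457/2) = 309/2.
Total output Q = 99/2 + 49/2 + 309/2 = 457/2.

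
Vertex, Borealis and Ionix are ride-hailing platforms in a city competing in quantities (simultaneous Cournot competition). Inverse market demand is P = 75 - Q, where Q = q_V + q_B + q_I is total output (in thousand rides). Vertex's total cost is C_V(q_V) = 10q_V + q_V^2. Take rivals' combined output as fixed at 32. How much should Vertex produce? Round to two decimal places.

8.25

With rivals' combined output fixed at 32, Vertex's profit is π_V = (75 - 32 - q_V)q_V - (10q_V + q_V²) = (43 - q_V)q_V - (10q_V + q_V²).
∂π_V/∂q_V = 33 - 4q_V = 0, so q_V = 33/4.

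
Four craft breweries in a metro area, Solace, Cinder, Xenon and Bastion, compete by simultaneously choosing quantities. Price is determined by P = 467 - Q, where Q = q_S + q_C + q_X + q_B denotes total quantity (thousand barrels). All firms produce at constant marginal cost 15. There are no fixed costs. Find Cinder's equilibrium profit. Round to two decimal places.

Each firm earns π_i = (467 - Q)q_i - 15q_i.
First-order condition (treating rivals' output as given): 452 - 2q_i - Σ_{j≠i} q_j = 0.
With identical firms every q_j equals q_i, so Σ_{j≠i} q_j = 3q_i and 452 = 5q_i, giving q_i = 452/5.
Price P = 467 - 1808/5 = 527/5.
Cinder's profit: (527/5 - 15)·(452/5) = 8172.1600.

8172.16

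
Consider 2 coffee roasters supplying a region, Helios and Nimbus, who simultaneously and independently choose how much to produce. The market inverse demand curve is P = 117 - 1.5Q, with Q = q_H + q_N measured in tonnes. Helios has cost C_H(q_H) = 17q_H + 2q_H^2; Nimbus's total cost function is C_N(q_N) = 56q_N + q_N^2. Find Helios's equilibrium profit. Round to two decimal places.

544.54

Helios's profit: π_H = (117 - 1.5Q)q_H - (17q_H + 2q_H²). Setting ∂π_H/∂q_H = 0: 100 - 7q_H - (3/2)(q_N) = 0.
Nimbus's profit: π_N = (117 - 1.5Q)q_N - (56q_N + q_N²). Setting ∂π_N/∂q_N = 0: 61 - 5q_N - (3/2)(q_H) = 0.
Rearranging gives the reaction functions q_H = (100 - (3/2)q_N)/7 and q_N = (61 - (3/2)q_H)/5.
Solving the pair: q_H = 1634/131, q_N = 1108/131.
Price P = 117 - (3/2)·20.9313 = 85.6031.
Helios's profit: 85.6031·(1634/131) - 17·(1634/131) - 2(1634/131)² = 544.5397.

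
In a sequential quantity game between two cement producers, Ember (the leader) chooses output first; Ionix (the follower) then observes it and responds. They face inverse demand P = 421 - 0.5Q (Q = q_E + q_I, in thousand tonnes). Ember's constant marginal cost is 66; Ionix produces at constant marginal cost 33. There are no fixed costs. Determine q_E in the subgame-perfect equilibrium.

Solve by backward induction. Given q_E, the follower Ionix maximises π_I = (421 - (1/2)q_E - (1/2)q_I)q_I - 33q_I.
Setting the follower's marginal profit to zero, 388 - (1/2)q_E - q_I = 0, i.e. q_I = (388 - (1/2)q_E).
The leader anticipates this reaction. Substituting into P = 421 - 0.5Q gives P = 227 - (1/4)q_E, so π_E = (227 - (1/4)q_E)q_E - 66q_E.
Leader FOC: 161 - (1/2)q_E = 0, so q_E = 322.
Then q_I = (388 - (1/2)·322) = 227.

322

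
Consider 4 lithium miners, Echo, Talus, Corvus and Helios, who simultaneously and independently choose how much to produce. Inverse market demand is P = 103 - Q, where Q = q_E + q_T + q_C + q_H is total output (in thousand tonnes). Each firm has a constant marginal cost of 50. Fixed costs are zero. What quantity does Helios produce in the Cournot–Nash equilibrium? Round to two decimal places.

A representative firm's profit is π_i = q_i(103 - Q) - 50q_i.
Setting ∂π_i/∂q_i = 0 with rivals' quantities fixed: 53 - 2q_i - Σ_{j≠i} q_j = 0.
By symmetry each firm produces the same amount; substituting Σ_{j≠i} q_j = 3q_i yields q_i = 53/5.

10.60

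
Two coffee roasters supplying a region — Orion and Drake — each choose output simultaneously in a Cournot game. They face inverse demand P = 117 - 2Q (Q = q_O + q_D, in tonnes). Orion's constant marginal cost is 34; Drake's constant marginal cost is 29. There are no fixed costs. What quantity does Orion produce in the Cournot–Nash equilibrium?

13

Orion's profit: π_O = (117 - 2Q)q_O - (34q_O). Setting ∂π_O/∂q_O = 0: 83 - 4q_O - 2(q_D) = 0.
Drake's first-order condition: 88 - 4q_D - 2(q_O) = 0.
Rearranging gives the reaction functions q_O = (83 - 2q_D)/4 and q_D = (88 - 2q_O)/4.
Solving the pair: q_O = 13, q_D = 31/2.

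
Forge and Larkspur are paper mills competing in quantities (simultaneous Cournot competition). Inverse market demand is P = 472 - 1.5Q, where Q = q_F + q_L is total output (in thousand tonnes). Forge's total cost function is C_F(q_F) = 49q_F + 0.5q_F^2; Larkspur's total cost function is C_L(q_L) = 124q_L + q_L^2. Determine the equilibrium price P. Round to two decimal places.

273.37

Forge's profit: π_F = (472 - 1.5Q)q_F - (49q_F + (1/2)q_F²). Setting ∂π_F/∂q_F = 0: 423 - 4q_F - (3/2)(q_L) = 0.
Larkspur's first-order condition: 348 - 5q_L - (3/2)(q_F) = 0.
So q_F = (423 - (3/2)q_L)/4 and q_L = (348 - (3/2)q_F)/5.
Solving the pair: q_F = 89.7465, q_L = 42.6761.
Total output Q = 132.4225, so price P = 472 - (3/2)·132.4225 = 273.3662.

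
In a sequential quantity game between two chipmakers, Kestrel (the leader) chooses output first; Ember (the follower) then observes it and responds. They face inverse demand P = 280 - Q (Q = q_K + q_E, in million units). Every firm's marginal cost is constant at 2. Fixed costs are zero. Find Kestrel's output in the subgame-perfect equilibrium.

The follower Ember best-responds to any q_K: π_E = (280 - Q)q_E - 2q_E.
Setting the follower's marginal profit to zero, 278 - q_K - 2q_E = 0, i.e. q_E = (278 - q_K)/2.
Kestrel substitutes q_E(q_K) into its own profit: π_K = q_K(280 - q_K - (278 - q_K)/2) - 2q_K = (141 - (1/2)q_K)q_K - 2q_K.
Maximising: ∂π_K/∂q_K = 139 - q_K = 0, giving q_K = 139.
Then q_E = (278 - 139)/2 = 139/2.

139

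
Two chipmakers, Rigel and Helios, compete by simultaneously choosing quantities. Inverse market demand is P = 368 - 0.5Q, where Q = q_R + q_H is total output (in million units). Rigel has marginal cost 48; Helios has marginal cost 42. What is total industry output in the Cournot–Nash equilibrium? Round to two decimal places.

Rigel's profit: π_R = (368 - 0.5Q)q_R - (48q_R). Setting ∂π_R/∂q_R = 0: 320 - q_R - (1/2)(q_H) = 0.
Helios's profit: π_H = (368 - 0.5Q)q_H - (42q_H). Setting ∂π_H/∂q_H = 0: 326 - q_H - (1/2)(q_R) = 0.
Best responses: q_R = (320 - (1/2)q_H), q_H = (326 - (1/2)q_R).
Substituting one into the other gives q_R = 628/3 and q_H = 664/3.
Total output Q = 628/3 + 664/3 = 1292/3.

430.67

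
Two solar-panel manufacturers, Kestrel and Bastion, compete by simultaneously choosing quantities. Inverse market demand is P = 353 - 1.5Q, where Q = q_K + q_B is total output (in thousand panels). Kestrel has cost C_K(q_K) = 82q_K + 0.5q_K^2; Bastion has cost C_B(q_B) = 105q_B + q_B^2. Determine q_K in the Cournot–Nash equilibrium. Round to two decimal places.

55.38

Kestrel's profit: π_K = (353 - 1.5Q)q_K - (82q_K + (1/2)q_K²). Setting ∂π_K/∂q_K = 0: 271 - 4q_K - (3/2)(q_B) = 0.
Bastion's first-order condition: 248 - 5q_B - (3/2)(q_K) = 0.
So q_K = (271 - (3/2)q_B)/4 and q_B = (248 - (3/2)q_K)/5.
Substituting one into the other gives q_K = 55.3803 and q_B = 32.9859.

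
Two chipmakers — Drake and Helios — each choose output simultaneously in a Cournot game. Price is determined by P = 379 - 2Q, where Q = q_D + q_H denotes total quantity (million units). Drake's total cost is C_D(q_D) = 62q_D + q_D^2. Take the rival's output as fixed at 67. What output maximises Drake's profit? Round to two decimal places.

With the rival's output fixed at 67, Drake's profit is π_D = (379 - 2·67 - 2q_D)q_D - (62q_D + q_D²) = (245 - 2q_D)q_D - (62q_D + q_D²).
∂π_D/∂q_D = 183 - 6q_D = 0, so q_D = 61/2.

30.50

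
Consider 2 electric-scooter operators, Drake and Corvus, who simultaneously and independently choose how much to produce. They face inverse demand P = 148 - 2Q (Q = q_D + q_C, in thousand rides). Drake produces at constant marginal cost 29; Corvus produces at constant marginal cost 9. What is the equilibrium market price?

Drake's profit: π_D = (148 - 2Q)q_D - (29q_D). Setting ∂π_D/∂q_D = 0: 119 - 4q_D - 2(q_C) = 0.
Corvus's first-order condition: 139 - 4q_C - 2(q_D) = 0.
Rearranging gives the reaction functions q_D = (119 - 2q_C)/4 and q_C = (139 - 2q_D)/4.
Solving the pair: q_D = 33/2, q_C = 53/2.
Total output Q = 43, so price P = 148 - 2·43 = 62.

62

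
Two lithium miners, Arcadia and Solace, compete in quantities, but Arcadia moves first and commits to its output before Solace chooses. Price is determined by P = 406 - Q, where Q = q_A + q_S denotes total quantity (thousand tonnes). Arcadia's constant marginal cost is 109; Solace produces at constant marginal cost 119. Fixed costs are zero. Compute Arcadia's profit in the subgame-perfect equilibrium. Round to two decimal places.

11781.13

The follower Solace best-responds to any q_A: π_S = (406 - Q)q_S - 119q_S.
Follower FOC: 287 - q_A - 2q_S = 0, so q_S(q_A) = (287 - q_A)/2.
Arcadia substitutes q_S(q_A) into its own profit: π_A = q_A(406 - q_A - (287 - q_A)/2) - 109q_A = (525/2 - (1/2)q_A)q_A - 109q_A.
Leader FOC: 307/2 - q_A = 0, so q_A = 307/2.
Then q_S = (287 - 307/2)/2 = 267/4.
Price P = 406 - 881/4 = 743/4.
Arcadia's profit: (743/4 - 109)·(307/2) = 11781.1250.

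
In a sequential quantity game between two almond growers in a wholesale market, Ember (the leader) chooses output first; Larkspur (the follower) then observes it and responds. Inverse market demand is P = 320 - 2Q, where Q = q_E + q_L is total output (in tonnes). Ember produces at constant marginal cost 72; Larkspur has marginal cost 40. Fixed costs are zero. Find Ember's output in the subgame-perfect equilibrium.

54

The follower Larkspur best-responds to any q_E: π_L = (320 - 2Q)q_L - 40q_L.
Setting the follower's marginal profit to zero, 280 - 2q_E - 4q_L = 0, i.e. q_L = (280 - 2q_E)/4.
The leader anticipates this reaction. Substituting into P = 320 - 2Q gives P = 180 - q_E, so π_E = (180 - q_E)q_E - 72q_E.
Maximising: ∂π_E/∂q_E = 108 - 2q_E = 0, giving q_E = 54.
Then q_L = (280 - 2·54)/4 = 43.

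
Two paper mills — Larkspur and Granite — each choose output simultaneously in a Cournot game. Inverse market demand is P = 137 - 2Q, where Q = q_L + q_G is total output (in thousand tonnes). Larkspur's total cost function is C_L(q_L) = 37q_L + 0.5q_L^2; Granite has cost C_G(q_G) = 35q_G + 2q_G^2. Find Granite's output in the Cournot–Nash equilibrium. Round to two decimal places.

Larkspur's profit: π_L = (137 - 2Q)q_L - (37q_L + (1/2)q_L²). Setting ∂π_L/∂q_L = 0: 100 - 5q_L - 2(q_G) = 0.
Granite's profit: π_G = (137 - 2Q)q_G - (35q_G + 2q_G²). Setting ∂π_G/∂q_G = 0: 102 - 8q_G - 2(q_L) = 0.
So q_L = (100 - 2q_G)/5 and q_G = (102 - 2q_L)/8.
Solving the pair: q_L = 149/9, q_G = 155/18.

8.61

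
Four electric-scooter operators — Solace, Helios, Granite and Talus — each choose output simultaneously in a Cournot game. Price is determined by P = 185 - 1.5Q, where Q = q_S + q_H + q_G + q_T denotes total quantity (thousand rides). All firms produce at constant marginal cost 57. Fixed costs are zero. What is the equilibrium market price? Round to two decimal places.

A representative firm's profit is π_i = q_i(185 - 1.5Q) - 57q_i.
Setting ∂π_i/∂q_i = 0 with rivals' quantities fixed: 128 - 3q_i - (3/2)·Σ_{j≠i} q_j = 0.
By symmetry each firm produces the same amount; substituting Σ_{j≠i} q_j = 3q_i yields q_i = 128/(15/2) = 256/15.
Total output Q = 1024/15, so price P = 185 - (3/2)·(1024/15) = 413/5.

82.60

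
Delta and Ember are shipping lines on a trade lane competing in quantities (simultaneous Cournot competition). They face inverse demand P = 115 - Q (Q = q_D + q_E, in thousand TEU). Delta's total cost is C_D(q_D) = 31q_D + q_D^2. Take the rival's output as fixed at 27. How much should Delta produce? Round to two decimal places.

With the rival's output fixed at 27, Delta's profit is π_D = (115 - 27 - q_D)q_D - (31q_D + q_D²) = (88 - q_D)q_D - (31q_D + q_D²).
∂π_D/∂q_D = 57 - 4q_D = 0, so q_D = 57/4.

14.25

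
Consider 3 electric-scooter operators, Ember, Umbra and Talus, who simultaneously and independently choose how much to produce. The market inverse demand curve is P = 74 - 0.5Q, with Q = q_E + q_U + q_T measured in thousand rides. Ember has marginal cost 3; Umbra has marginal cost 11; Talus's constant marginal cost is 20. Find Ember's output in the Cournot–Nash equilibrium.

48

Ember's profit: π_E = (74 - 0.5Q)q_E - (3q_E). Setting ∂π_E/∂q_E = 0: 71 - q_E - (1/2)(q_U + q_T) = 0.
Umbra's profit: π_U = (74 - 0.5Q)q_U - (11q_U). Setting ∂π_U/∂q_U = 0: 63 - q_U - (1/2)(q_E + q_T) = 0.
Talus's profit: π_T = (74 - 0.5Q)q_T - (20q_T). Setting ∂π_T/∂q_T = 0: 54 - q_T - (1/2)(q_E + q_U) = 0.
Summing all 3 equations gives 188 − 2Q = 0, hence Q = 94.
Back-substituting: q_E = (71 − 47)/(1/2) = 48, q_U = (63 − 47)/(1/2) = 32, q_T = (54 − 47)/(1/2) = 14.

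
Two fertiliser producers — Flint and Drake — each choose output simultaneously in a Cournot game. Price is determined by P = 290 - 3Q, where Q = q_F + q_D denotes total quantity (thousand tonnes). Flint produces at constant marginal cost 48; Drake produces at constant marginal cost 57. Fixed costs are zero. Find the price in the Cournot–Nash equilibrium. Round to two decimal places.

Flint's profit: π_F = (290 - 3Q)q_F - (48q_F). Setting ∂π_F/∂q_F = 0: 242 - 6q_F - 3(q_D) = 0.
Drake's first-order condition: 233 - 6q_D - 3(q_F) = 0.
Best responses: q_F = (242 - 3q_D)/6, q_D = (233 - 3q_F)/6.
Substituting one into the other gives q_F = 251/9 and q_D = 224/9.
Total output Q = 475/9, so price P = 290 - 3·(475/9) = 395/3.

131.67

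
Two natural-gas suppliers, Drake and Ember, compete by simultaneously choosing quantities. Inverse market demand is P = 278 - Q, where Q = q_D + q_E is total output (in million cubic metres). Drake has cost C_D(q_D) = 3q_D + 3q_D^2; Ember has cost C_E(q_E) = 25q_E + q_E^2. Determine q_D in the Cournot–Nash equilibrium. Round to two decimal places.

Drake's profit: π_D = (278 - Q)q_D - (3q_D + 3q_D²). Setting ∂π_D/∂q_D = 0: 275 - 8q_D - (q_E) = 0.
Ember's profit: π_E = (278 - Q)q_E - (25q_E + q_E²). Setting ∂π_E/∂q_E = 0: 253 - 4q_E - (q_D) = 0.
Rearranging gives the reaction functions q_D = (275 - q_E)/8 and q_E = (253 - q_D)/4.
Substituting one into the other gives q_D = 847/31 and q_E = 1749/31.

27.32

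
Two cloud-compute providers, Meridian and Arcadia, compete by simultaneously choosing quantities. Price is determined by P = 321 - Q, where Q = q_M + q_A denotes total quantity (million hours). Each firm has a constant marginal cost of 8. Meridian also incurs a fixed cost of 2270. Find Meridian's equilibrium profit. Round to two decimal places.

8615.44

Each firm earns π_i = (321 - Q)q_i - 8q_i.
First-order condition (treating rivals' output as given): 313 - 2q_i - q_j = 0.
With identical firms every q_j equals q_i, so q_j = q_i and 313 = 3q_i, giving q_i = 313/3.
Price P = 321 - 626/3 = 337/3.
Meridian's profit: (337/3 - 8)·(313/3) - 2270 = 8615.4444.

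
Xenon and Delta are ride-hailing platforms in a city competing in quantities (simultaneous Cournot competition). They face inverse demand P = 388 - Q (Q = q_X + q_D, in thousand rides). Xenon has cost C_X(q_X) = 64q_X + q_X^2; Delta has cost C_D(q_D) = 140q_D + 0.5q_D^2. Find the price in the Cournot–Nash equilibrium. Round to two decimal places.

261.45

Xenon's profit: π_X = (388 - Q)q_X - (64q_X + q_X²). Setting ∂π_X/∂q_X = 0: 324 - 4q_X - (q_D) = 0.
Delta's profit: π_D = (388 - Q)q_D - (140q_D + (1/2)q_D²). Setting ∂π_D/∂q_D = 0: 248 - 3q_D - (q_X) = 0.
So q_X = (324 - q_D)/4 and q_D = (248 - q_X)/3.
Solving the pair: q_X = 724/11, q_D = 668/11.
Total output Q = 1392/11, so price P = 388 - 1392/11 = 261.4545.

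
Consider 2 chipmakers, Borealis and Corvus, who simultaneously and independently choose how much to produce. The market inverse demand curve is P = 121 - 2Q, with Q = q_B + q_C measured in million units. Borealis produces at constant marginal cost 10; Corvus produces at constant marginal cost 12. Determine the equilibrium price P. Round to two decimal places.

47.67

Borealis's profit: π_B = (121 - 2Q)q_B - (10q_B). Setting ∂π_B/∂q_B = 0: 111 - 4q_B - 2(q_C) = 0.
Corvus's profit: π_C = (121 - 2Q)q_C - (12q_C). Setting ∂π_C/∂q_C = 0: 109 - 4q_C - 2(q_B) = 0.
Best responses: q_B = (111 - 2q_C)/4, q_C = (109 - 2q_B)/4.
Substituting one into the other gives q_B = 113/6 and q_C = 107/6.
Total output Q = 110/3, so price P = 121 - 2·(110/3) = 143/3.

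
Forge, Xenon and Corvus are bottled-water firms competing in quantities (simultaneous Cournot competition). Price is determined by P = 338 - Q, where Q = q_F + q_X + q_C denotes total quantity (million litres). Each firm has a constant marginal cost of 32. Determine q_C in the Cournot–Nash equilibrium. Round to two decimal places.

76.50

Each firm earns π_i = (338 - Q)q_i - 32q_i.
First-order condition (treating rivals' output as given): 306 - 2q_i - Σ_{j≠i} q_j = 0.
With identical firms every q_j equals q_i, so Σ_{j≠i} q_j = 2q_i and 306 = 4q_i, giving q_i = 153/2.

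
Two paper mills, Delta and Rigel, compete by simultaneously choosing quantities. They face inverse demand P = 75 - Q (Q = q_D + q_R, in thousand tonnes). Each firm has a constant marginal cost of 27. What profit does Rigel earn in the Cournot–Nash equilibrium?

256

Each firm earns π_i = (75 - Q)q_i - 27q_i.
First-order condition (treating rivals' output as given): 48 - 2q_i - q_j = 0.
By symmetry each firm produces the same amount; substituting q_j = q_i yields q_i = 48/3 = 16.
Price P = 75 - 32 = 43.
Rigel's profit: (43 - 27)·16 = 256.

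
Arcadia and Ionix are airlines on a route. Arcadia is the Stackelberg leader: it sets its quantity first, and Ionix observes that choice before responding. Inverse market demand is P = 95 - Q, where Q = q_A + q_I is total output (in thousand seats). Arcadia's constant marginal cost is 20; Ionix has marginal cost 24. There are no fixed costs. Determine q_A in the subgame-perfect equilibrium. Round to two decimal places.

The follower Ionix best-responds to any q_A: π_I = (95 - Q)q_I - 24q_I.
Setting the follower's marginal profit to zero, 71 - q_A - 2q_I = 0, i.e. q_I = (71 - q_A)/2.
The leader anticipates this reaction. Substituting into P = 95 - Q gives P = 119/2 - (1/2)q_A, so π_A = (119/2 - (1/2)q_A)q_A - 20q_A.
The leader's first-order condition 79/2 - q_A = 0 yields q_A = 79/2.
Then q_I = (71 - 79/2)/2 = 63/4.

39.50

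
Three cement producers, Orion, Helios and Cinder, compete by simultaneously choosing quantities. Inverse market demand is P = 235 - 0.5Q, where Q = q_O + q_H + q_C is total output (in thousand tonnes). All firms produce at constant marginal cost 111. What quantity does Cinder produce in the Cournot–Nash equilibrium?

Each firm earns π_i = (235 - 0.5Q)q_i - 111q_i.
First-order condition (treating rivals' output as given): 124 - q_i - (1/2)·Σ_{j≠i} q_j = 0.
By symmetry each firm produces the same amount; substituting Σ_{j≠i} q_j = 2q_i yields q_i = 124/2 = 62.

62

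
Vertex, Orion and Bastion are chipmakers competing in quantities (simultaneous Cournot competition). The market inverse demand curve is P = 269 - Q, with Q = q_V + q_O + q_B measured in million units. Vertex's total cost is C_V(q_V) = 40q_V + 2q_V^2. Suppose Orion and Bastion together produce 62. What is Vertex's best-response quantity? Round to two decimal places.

With rivals' combined output fixed at 62, Vertex's profit is π_V = (269 - 62 - q_V)q_V - (40q_V + 2q_V²) = (207 - q_V)q_V - (40q_V + 2q_V²).
∂π_V/∂q_V = 167 - 6q_V = 0, so q_V = 167/6.

27.83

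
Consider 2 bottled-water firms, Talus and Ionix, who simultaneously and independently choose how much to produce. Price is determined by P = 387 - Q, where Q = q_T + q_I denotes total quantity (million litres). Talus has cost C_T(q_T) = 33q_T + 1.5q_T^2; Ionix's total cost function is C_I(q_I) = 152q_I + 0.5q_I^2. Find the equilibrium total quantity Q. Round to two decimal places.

117.71

Talus's profit: π_T = (387 - Q)q_T - (33q_T + (3/2)q_T²). Setting ∂π_T/∂q_T = 0: 354 - 5q_T - (q_I) = 0.
Ionix's profit: π_I = (387 - Q)q_I - (152q_I + (1/2)q_I²). Setting ∂π_I/∂q_I = 0: 235 - 3q_I - (q_T) = 0.
So q_T = (354 - q_I)/5 and q_I = (235 - q_T)/3.
Solving the pair: q_T = 827/14, q_I = 821/14.
Total output Q = 827/14 + 821/14 = 824/7.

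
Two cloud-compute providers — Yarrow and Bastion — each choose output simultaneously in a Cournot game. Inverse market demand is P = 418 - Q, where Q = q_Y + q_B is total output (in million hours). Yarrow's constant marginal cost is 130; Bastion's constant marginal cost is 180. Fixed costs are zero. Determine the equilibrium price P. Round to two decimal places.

Yarrow's profit: π_Y = (418 - Q)q_Y - (130q_Y). Setting ∂π_Y/∂q_Y = 0: 288 - 2q_Y - (q_B) = 0.
Bastion's first-order condition: 238 - 2q_B - (q_Y) = 0.
Rearranging gives the reaction functions q_Y = (288 - q_B)/2 and q_B = (238 - q_Y)/2.
Substituting one into the other gives q_Y = 338/3 and q_B = 188/3.
Total output Q = 526/3, so price P = 418 - 526/3 = 728/3.

242.67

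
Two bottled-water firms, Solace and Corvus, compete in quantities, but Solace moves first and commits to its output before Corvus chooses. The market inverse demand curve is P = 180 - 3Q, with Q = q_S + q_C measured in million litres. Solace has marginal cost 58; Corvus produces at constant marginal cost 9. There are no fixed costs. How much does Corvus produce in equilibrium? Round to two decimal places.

22.42

Solve by backward induction. Given q_S, the follower Corvus maximises π_C = (180 - 3q_S - 3q_C)q_C - 9q_C.
∂π_C/∂q_C = 171 - 3q_S - 6q_C = 0 gives the reaction function q_C = (171 - 3q_S)/6.
Solace substitutes q_C(q_S) into its own profit: π_S = q_S(180 - 3q_S - (171 - 3q_S)/2) - 58q_S = (189/2 - (3/2)q_S)q_S - 58q_S.
Leader FOC: 73/2 - 3q_S = 0, so q_S = 73/6.
Then q_C = (171 - 3·(73/6))/6 = 269/12.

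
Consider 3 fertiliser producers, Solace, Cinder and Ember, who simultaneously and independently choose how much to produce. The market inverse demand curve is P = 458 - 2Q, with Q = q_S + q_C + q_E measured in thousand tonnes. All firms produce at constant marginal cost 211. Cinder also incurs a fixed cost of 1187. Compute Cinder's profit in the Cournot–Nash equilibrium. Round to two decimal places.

Each firm earns π_i = (458 - 2Q)q_i - 211q_i.
Setting ∂π_i/∂q_i = 0 with rivals' quantities fixed: 247 - 4q_i - 2·Σ_{j≠i} q_j = 0.
By symmetry each firm produces the same amount; substituting Σ_{j≠i} q_j = 2q_i yields q_i = 247/8.
Price P = 458 - 2·(741/8) = 1091/4.
Cinder's profit: (1091/4 - 211)·(247/8) - 1187 = 719.5313.

719.53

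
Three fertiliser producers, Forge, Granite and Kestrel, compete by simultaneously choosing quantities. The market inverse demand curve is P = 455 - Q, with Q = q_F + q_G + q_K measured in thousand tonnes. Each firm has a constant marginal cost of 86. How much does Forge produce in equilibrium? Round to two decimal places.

A representative firm's profit is π_i = q_i(455 - Q) - 86q_i.
First-order condition (treating rivals' output as given): 369 - 2q_i - Σ_{j≠i} q_j = 0.
With identical firms every q_j equals q_i, so Σ_{j≠i} q_j = 2q_i and 369 = 4q_i, giving q_i = 369/4.

92.25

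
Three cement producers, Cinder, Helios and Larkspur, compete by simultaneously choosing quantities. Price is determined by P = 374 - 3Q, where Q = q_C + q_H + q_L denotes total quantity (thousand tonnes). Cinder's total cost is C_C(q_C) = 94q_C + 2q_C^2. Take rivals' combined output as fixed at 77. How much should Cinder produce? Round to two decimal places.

4.90

With rivals' combined output fixed at 77, Cinder's profit is π_C = (374 - 3·77 - 3q_C)q_C - (94q_C + 2q_C²) = (143 - 3q_C)q_C - (94q_C + 2q_C²).
∂π_C/∂q_C = 49 - 10q_C = 0, so q_C = 49/10.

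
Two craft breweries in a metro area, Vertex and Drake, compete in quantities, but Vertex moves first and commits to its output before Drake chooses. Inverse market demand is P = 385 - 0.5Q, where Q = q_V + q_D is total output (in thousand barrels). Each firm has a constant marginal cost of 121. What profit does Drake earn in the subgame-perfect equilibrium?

Solve by backward induction. Given q_V, the follower Drake maximises π_D = (385 - (1/2)q_V - (1/2)q_D)q_D - 121q_D.
Follower FOC: 264 - (1/2)q_V - q_D = 0, so q_D(q_V) = (264 - (1/2)q_V).
Vertex substitutes q_D(q_V) into its own profit: π_V = q_V(385 - (1/2)q_V - (264 - (1/2)q_V)/2) - 121q_V = (253 - (1/4)q_V)q_V - 121q_V.
Maximising: ∂π_V/∂q_V = 132 - (1/2)q_V = 0, giving q_V = 264.
Then q_D = (264 - (1/2)·264) = 132.
Price P = 385 - (1/2)·396 = 187.
Drake's profit: (187 - 121)·132 = 8712.

8712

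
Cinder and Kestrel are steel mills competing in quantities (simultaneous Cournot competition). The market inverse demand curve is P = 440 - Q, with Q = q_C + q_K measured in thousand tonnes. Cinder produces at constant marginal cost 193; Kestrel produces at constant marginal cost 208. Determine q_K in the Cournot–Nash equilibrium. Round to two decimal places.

72.33

Cinder's profit: π_C = (440 - Q)q_C - (193q_C). Setting ∂π_C/∂q_C = 0: 247 - 2q_C - (q_K) = 0.
Kestrel's first-order condition: 232 - 2q_K - (q_C) = 0.
Rearranging gives the reaction functions q_C = (247 - q_K)/2 and q_K = (232 - q_C)/2.
Substituting one into the other gives q_C = 262/3 and q_K = 217/3.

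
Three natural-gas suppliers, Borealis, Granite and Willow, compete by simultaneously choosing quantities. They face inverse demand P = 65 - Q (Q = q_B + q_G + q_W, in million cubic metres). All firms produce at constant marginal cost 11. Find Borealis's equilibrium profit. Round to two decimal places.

Each firm earns π_i = (65 - Q)q_i - 11q_i.
First-order condition (treating rivals' output as given): 54 - 2q_i - Σ_{j≠i} q_j = 0.
By symmetry each firm produces the same amount; substituting Σ_{j≠i} q_j = 2q_i yields q_i = 54/4 = 27/2.
Price P = 65 - 81/2 = 49/2.
Borealis's profit: (49/2 - 11)·(27/2) = 729/4.

182.25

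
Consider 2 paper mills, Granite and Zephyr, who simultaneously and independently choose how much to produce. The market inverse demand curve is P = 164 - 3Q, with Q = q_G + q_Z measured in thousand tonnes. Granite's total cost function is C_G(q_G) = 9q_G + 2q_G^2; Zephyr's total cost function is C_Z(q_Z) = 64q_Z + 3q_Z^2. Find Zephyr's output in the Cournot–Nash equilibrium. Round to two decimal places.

Granite's profit: π_G = (164 - 3Q)q_G - (9q_G + 2q_G²). Setting ∂π_G/∂q_G = 0: 155 - 10q_G - 3(q_Z) = 0.
Zephyr's first-order condition: 100 - 12q_Z - 3(q_G) = 0.
Best responses: q_G = (155 - 3q_Z)/10, q_Z = (100 - 3q_G)/12.
Substituting one into the other gives q_G = 520/37 and q_Z = 535/111.

4.82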